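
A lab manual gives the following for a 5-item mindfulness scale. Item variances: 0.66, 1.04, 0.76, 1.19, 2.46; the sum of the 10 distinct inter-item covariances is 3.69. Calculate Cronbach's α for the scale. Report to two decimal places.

Σσ²ᵢ = 0.66 + 1.04 + 0.76 + 1.19 + 2.46 = 6.11
Sum of distinct covariances = 3.69
total variance = Σσ²ᵢ + 2·Σcov = 6.11 + 2 × 3.69 = 13.49
α = (5/4)·(1 − 6.11/13.49) = 0.68

Cronbach's α = 0.68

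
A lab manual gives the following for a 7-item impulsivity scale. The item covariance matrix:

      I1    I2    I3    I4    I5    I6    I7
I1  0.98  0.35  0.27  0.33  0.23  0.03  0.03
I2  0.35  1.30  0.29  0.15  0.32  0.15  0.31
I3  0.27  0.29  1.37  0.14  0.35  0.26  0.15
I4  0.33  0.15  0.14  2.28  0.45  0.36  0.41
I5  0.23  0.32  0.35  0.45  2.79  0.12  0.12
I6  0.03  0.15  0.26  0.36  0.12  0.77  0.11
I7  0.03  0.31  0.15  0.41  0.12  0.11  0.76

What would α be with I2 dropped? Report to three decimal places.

α = 0.515

Remaining items: I1, I3, I4, I5, I6, I7 (k = 6).
Σσ²ᵢ = 0.98 + 1.37 + 2.28 + 2.79 + 0.77 + 0.76 = 8.95
σ²_T = 8.95 + 2 × 3.36 = 15.67
α (item deleted) = (6/5)·(1 − 8.95/15.67) = 0.515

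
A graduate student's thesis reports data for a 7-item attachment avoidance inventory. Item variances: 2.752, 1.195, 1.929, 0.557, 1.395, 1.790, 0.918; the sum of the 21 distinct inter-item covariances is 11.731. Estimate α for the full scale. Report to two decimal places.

α = 0.81

ΣVar(i) = 2.752 + 1.195 + 1.929 + 0.557 + 1.395 + 1.790 + 0.918 = 10.536
Sum of distinct covariances = 11.731
total variance = ΣVar(i) + 2·Σcov = 10.536 + 2 × 11.731 = 33.998
α = (7/6)·(1 − 10.536/33.998) = 0.81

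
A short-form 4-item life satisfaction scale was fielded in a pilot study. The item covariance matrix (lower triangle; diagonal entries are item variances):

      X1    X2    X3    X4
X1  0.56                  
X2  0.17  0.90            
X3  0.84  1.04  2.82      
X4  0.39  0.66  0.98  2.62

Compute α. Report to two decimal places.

α = 0.72

Σσ²ᵢ = 0.56 + 0.90 + 2.82 + 2.62 = 6.90
Sum of the distinct covariances = 4.08
Var(T) = 6.90 + 2 × 4.08 = 15.06
α = (k/(k−1))·(1 − Σσ²ᵢ/Var(T)) = (4/3)·(1 − 6.90/15.06) = 0.72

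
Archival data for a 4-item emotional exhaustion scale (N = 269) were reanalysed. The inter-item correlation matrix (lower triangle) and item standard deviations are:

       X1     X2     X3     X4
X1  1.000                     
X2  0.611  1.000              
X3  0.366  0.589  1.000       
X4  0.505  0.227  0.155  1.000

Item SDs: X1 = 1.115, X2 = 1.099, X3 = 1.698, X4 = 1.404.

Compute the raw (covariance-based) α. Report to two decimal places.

Σσ²ᵢ = 1.115² + 1.099² + 1.698² + 1.404² = 7.3054
Covariances σ_ij = r_ij · s_i · s_j:
  σ(X1,X2) = 0.611 × 1.115 × 1.099 = 0.7487
  σ(X1,X3) = 0.366 × 1.115 × 1.698 = 0.6929
  σ(X1,X4) = 0.505 × 1.115 × 1.404 = 0.7906
  σ(X2,X3) = 0.589 × 1.099 × 1.698 = 1.0991
  σ(X2,X4) = 0.227 × 1.099 × 1.404 = 0.3503
  σ(X3,X4) = 0.155 × 1.698 × 1.404 = 0.3695
σ²_T = Σσ²ᵢ + 2·Σσ_ij = 7.3054 + 2 × 4.0511 = 15.4076
α = (4/3)·(1 − 7.3054/15.4076) = 0.70

α = 0.70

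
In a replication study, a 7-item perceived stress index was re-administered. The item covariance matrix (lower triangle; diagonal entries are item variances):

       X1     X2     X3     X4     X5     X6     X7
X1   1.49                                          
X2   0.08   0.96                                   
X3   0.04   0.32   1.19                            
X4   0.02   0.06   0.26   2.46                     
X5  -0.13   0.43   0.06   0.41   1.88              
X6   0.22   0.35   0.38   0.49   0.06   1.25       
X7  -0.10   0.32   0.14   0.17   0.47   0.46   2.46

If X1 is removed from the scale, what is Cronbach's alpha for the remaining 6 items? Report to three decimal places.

α = 0.554

Remaining items: X2, X3, X4, X5, X6, X7 (k = 6).
sum of item variances = 0.96 + 1.19 + 2.46 + 1.88 + 1.25 + 2.46 = 10.20
Var(T) = 10.20 + 2 × 4.38 = 18.96
α (item deleted) = (6/5)·(1 − 10.20/18.96) = 0.554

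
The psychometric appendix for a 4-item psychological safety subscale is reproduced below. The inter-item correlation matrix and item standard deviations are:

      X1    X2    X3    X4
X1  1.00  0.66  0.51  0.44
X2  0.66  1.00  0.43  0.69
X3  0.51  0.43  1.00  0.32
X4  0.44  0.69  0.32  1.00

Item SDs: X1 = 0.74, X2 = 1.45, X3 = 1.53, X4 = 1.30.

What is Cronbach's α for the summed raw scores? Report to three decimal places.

Σσ²ᵢ = 0.74² + 1.45² + 1.53² + 1.30² = 6.6810
Covariances σ_ij = r_ij · s_i · s_j:
  σ(X1,X2) = 0.66 × 0.74 × 1.45 = 0.7082
  σ(X1,X3) = 0.51 × 0.74 × 1.53 = 0.5774
  σ(X1,X4) = 0.44 × 0.74 × 1.30 = 0.4233
  σ(X2,X3) = 0.43 × 1.45 × 1.53 = 0.9540
  σ(X2,X4) = 0.69 × 1.45 × 1.30 = 1.3007
  σ(X3,X4) = 0.32 × 1.53 × 1.30 = 0.6365
σ²_T = Σσ²ᵢ + 2·Σσ_ij = 6.6810 + 2 × 4.6001 = 15.8812
α = (4/3)·(1 − 6.6810/15.8812) = 0.772

α = 0.772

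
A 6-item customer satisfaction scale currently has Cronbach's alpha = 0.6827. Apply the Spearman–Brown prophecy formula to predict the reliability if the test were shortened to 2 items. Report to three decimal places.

Length factor m = 2/6 = 0.3333
α' = m·α / (1 − (1−m)·α)
   = 2/6 × 0.6827 / (1 − (1 − 2/6) × 0.6827)
   = 0.2276 / 0.5449 = 0.418

predicted reliability = 0.418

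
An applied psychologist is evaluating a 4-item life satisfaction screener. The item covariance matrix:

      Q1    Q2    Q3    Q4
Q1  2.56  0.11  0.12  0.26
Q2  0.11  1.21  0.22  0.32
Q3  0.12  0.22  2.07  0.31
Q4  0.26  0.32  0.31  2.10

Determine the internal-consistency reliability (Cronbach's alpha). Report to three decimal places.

Cronbach's alpha = 0.336

Σσ²ᵢ = 2.56 + 1.21 + 2.07 + 2.10 = 7.94
Sum of off-diagonal covariances = 1.34
total variance = 7.94 + 2 × 1.34 = 10.62
α = (k/(k−1))·(1 − Σσ²ᵢ/total variance) = (4/3)·(1 − 7.94/10.62) = 0.336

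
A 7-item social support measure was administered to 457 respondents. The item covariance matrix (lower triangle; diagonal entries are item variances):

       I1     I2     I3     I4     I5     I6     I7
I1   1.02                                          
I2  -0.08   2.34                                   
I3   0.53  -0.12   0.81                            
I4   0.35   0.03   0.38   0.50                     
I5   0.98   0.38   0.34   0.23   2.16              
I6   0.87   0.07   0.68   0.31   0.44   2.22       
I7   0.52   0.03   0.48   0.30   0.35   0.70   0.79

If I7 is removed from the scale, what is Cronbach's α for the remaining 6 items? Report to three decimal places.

Remaining items: I1, I2, I3, I4, I5, I6 (k = 6).
ΣVar(i) = 1.02 + 2.34 + 0.81 + 0.50 + 2.16 + 2.22 = 9.05
Var(T) = 9.05 + 2 × 5.39 = 19.83
α (item deleted) = (6/5)·(1 − 9.05/19.83) = 0.652

Cronbach's α = 0.652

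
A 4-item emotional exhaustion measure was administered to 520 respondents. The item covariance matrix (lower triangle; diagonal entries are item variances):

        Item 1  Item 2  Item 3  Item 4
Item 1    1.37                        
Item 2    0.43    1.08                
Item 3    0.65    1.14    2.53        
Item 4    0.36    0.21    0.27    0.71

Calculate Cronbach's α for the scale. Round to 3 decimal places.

α = 0.691

ΣVar(i) = 1.37 + 1.08 + 2.53 + 0.71 = 5.69
Sum of off-diagonal covariances = 3.06
σ²_T = 5.69 + 2 × 3.06 = 11.81
α = (k/(k−1))·(1 − ΣVar(i)/σ²_T) = (4/3)·(1 − 5.69/11.81) = 0.691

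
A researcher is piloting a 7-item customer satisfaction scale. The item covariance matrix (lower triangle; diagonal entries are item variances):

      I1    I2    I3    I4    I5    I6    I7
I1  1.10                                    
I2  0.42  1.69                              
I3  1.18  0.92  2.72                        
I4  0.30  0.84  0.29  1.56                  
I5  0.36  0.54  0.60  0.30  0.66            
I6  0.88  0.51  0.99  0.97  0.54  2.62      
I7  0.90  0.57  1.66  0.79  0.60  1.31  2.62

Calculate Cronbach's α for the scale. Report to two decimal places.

Cronbach's α = 0.82

Σσᵢ² = 1.10 + 1.69 + 2.72 + 1.56 + 0.66 + 2.62 + 2.62 = 12.97
Sum of the distinct covariances = 15.47
σ²_total = 12.97 + 2 × 15.47 = 43.91
α = (k/(k−1))·(1 − Σσᵢ²/σ²_total) = (7/6)·(1 − 12.97/43.91) = 0.82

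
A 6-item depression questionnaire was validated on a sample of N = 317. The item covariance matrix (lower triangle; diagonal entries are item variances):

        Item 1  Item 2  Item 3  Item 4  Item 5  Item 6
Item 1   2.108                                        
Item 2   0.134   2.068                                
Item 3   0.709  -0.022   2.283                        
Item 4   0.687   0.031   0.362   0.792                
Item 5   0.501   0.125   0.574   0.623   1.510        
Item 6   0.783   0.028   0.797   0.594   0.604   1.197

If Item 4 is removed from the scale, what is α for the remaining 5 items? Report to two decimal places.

α = 0.60

Remaining items: Item 1, Item 2, Item 3, Item 5, Item 6 (k = 5).
ΣVar(i) = 2.108 + 2.068 + 2.283 + 1.510 + 1.197 = 9.166
σ²_T = 9.166 + 2 × 4.233 = 17.632
α (item deleted) = (5/4)·(1 − 9.166/17.632) = 0.60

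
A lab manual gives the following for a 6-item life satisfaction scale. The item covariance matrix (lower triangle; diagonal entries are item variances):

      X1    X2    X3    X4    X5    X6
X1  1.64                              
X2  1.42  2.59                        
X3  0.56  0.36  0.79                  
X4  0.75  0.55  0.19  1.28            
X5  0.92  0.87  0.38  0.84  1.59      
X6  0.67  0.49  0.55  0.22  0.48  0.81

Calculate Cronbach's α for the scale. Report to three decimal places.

Σσᵢ² = 1.64 + 2.59 + 0.79 + 1.28 + 1.59 + 0.81 = 8.70
Sum of the distinct covariances = 9.25
total variance = 8.70 + 2 × 9.25 = 27.20
α = (k/(k−1))·(1 − Σσᵢ²/total variance) = (6/5)·(1 − 8.70/27.20) = 0.816

α = 0.816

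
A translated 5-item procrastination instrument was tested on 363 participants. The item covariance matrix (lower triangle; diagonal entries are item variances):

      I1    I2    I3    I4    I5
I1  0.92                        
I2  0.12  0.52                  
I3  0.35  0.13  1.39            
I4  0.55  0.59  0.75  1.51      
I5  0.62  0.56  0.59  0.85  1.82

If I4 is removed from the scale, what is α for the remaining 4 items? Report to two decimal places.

α = 0.67

Remaining items: I1, I2, I3, I5 (k = 4).
Σσᵢ² = 0.92 + 0.52 + 1.39 + 1.82 = 4.65
σ²_total = 4.65 + 2 × 2.37 = 9.39
α (item deleted) = (4/3)·(1 − 4.65/9.39) = 0.67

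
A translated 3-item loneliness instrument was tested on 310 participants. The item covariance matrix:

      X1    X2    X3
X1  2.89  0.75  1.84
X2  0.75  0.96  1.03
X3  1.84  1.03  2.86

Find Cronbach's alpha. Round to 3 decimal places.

Cronbach's alpha = 0.778

Σσ²ᵢ = 2.89 + 0.96 + 2.86 = 6.71
Sum of off-diagonal covariances = 3.62
σ²_total = 6.71 + 2 × 3.62 = 13.95
α = (k/(k−1))·(1 − Σσ²ᵢ/σ²_total) = (3/2)·(1 − 6.71/13.95) = 0.778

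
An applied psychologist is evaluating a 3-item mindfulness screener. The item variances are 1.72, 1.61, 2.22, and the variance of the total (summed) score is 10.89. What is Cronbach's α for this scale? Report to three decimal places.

sum of item variances = 1.72 + 1.61 + 2.22 = 5.55
α = (k/(k−1))·(1 − sum of item variances/σ²_total) = (3/2)·(1 − 5.55/10.89) = 0.736

Cronbach's α = 0.736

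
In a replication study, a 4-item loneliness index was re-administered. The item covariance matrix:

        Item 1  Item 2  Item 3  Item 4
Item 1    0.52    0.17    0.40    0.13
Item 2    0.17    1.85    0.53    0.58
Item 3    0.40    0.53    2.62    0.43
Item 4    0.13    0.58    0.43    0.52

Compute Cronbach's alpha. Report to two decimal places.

ΣVar(i) = 0.52 + 1.85 + 2.62 + 0.52 = 5.51
Sum of the distinct covariances = 2.24
σ²_T = 5.51 + 2 × 2.24 = 9.99
α = (k/(k−1))·(1 − ΣVar(i)/σ²_T) = (4/3)·(1 − 5.51/9.99) = 0.60

Cronbach's alpha = 0.60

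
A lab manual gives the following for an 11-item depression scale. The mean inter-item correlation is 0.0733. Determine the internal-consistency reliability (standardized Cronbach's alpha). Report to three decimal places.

α = 0.465

Standardized α = k·r̄ / (1 + (k−1)·r̄) = 11 × 0.0733 / (1 + 10 × 0.0733)
  = 0.8063 / 1.7330 = 0.465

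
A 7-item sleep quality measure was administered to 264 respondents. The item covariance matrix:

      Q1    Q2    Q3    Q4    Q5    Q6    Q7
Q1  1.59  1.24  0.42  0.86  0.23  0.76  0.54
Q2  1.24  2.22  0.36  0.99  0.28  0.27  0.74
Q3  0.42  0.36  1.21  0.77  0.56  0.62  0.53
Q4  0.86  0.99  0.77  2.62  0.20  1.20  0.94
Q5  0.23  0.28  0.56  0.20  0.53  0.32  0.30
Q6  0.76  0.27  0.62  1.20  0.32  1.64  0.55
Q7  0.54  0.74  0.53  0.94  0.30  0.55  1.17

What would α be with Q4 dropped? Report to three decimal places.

Remaining items: Q1, Q2, Q3, Q5, Q6, Q7 (k = 6).
Σσ²ᵢ = 1.59 + 2.22 + 1.21 + 0.53 + 1.64 + 1.17 = 8.36
σ²_total = 8.36 + 2 × 7.72 = 23.80
α (item deleted) = (6/5)·(1 − 8.36/23.80) = 0.778

α = 0.778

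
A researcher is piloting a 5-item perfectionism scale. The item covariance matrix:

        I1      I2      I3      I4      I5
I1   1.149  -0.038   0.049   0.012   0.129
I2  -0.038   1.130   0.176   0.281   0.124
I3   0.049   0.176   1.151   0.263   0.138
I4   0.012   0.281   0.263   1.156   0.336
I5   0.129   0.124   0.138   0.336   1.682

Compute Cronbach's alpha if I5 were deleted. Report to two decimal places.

α = 0.33

Remaining items: I1, I2, I3, I4 (k = 4).
Σσ²ᵢ = 1.149 + 1.130 + 1.151 + 1.156 = 4.586
Var(T) = 4.586 + 2 × 0.743 = 6.072
α (item deleted) = (4/3)·(1 − 4.586/6.072) = 0.33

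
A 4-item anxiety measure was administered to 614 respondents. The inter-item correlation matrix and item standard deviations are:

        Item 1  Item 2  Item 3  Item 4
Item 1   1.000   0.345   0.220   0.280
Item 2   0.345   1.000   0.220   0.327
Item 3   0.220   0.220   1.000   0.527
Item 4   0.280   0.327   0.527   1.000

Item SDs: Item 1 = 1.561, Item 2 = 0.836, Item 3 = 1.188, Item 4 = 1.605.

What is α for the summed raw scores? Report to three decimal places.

α = 0.633

Σσ²ᵢ = 1.561² + 0.836² + 1.188² + 1.605² = 7.1230
Covariances σ_ij = r_ij · s_i · s_j:
  σ(Item 1,Item 2) = 0.345 × 1.561 × 0.836 = 0.4502
  σ(Item 1,Item 3) = 0.220 × 1.561 × 1.188 = 0.4080
  σ(Item 1,Item 4) = 0.280 × 1.561 × 1.605 = 0.7015
  σ(Item 2,Item 3) = 0.220 × 0.836 × 1.188 = 0.2185
  σ(Item 2,Item 4) = 0.327 × 0.836 × 1.605 = 0.4388
  σ(Item 3,Item 4) = 0.527 × 1.188 × 1.605 = 1.0049
σ²_T = Σσ²ᵢ + 2·Σσ_ij = 7.1230 + 2 × 3.2219 = 13.5668
α = (4/3)·(1 − 7.1230/13.5668) = 0.633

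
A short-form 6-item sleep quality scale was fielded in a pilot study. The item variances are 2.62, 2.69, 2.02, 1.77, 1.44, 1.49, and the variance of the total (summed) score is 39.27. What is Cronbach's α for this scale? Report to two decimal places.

Σσ²ᵢ = 2.62 + 2.69 + 2.02 + 1.77 + 1.44 + 1.49 = 12.03
α = (k/(k−1))·(1 − Σσ²ᵢ/total variance) = (6/5)·(1 − 12.03/39.27) = 0.83

Cronbach's α = 0.83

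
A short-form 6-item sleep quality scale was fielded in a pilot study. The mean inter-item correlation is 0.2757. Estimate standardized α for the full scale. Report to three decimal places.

Standardized α = k·r̄ / (1 + (k−1)·r̄) = 6 × 0.2757 / (1 + 5 × 0.2757)
  = 1.6542 / 2.3785 = 0.695

α = 0.695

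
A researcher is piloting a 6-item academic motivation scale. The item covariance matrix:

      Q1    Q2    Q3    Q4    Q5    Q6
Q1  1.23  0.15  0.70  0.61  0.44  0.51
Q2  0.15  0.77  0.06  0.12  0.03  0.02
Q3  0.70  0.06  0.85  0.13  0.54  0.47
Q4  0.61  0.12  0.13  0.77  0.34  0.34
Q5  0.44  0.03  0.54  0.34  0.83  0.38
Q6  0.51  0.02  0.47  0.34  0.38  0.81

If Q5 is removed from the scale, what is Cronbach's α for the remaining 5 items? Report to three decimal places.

Cronbach's α = 0.730

Remaining items: Q1, Q2, Q3, Q4, Q6 (k = 5).
ΣVar(i) = 1.23 + 0.77 + 0.85 + 0.77 + 0.81 = 4.43
total variance = 4.43 + 2 × 3.11 = 10.65
α (item deleted) = (5/4)·(1 − 4.43/10.65) = 0.730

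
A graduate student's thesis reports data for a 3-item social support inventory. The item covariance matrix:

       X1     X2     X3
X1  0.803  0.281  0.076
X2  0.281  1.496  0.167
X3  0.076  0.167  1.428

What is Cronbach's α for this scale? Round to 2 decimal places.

Σσᵢ² = 0.803 + 1.496 + 1.428 = 3.727
Σ_{i<j} σ_ij = 0.524
total variance = 3.727 + 2 × 0.524 = 4.775
α = (k/(k−1))·(1 − Σσᵢ²/total variance) = (3/2)·(1 − 3.727/4.775) = 0.33

α = 0.33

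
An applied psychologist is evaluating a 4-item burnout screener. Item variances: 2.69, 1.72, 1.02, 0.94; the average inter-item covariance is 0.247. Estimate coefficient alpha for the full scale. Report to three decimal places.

α = 0.423

Σσ²ᵢ = 2.69 + 1.72 + 1.02 + 0.94 = 6.37
Sum of the 6 distinct covariances = 6 × 0.247 = 1.482
Var(T) = Σσ²ᵢ + 2·Σcov = 6.37 + 2 × 1.482 = 9.334
α = (4/3)·(1 − 6.37/9.334) = 0.423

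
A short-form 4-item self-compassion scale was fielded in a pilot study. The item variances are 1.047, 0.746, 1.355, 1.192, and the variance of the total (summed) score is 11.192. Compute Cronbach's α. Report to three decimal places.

Cronbach's α = 0.816

Σσᵢ² = 1.047 + 0.746 + 1.355 + 1.192 = 4.340
α = (k/(k−1))·(1 − Σσᵢ²/σ²_T) = (4/3)·(1 − 4.340/11.192) = 0.816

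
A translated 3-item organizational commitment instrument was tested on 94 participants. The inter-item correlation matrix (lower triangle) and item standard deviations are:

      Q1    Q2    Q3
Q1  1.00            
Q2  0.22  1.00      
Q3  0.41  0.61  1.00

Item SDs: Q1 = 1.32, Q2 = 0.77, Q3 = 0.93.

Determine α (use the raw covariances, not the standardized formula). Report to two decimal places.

Σσ²ᵢ = 1.32² + 0.77² + 0.93² = 3.2002
Covariances σ_ij = r_ij · s_i · s_j:
  σ(Q1,Q2) = 0.22 × 1.32 × 0.77 = 0.2236
  σ(Q1,Q3) = 0.41 × 1.32 × 0.93 = 0.5033
  σ(Q2,Q3) = 0.61 × 0.77 × 0.93 = 0.4368
σ²_T = Σσ²ᵢ + 2·Σσ_ij = 3.2002 + 2 × 1.1637 = 5.5276
α = (3/2)·(1 − 3.2002/5.5276) = 0.63

α = 0.63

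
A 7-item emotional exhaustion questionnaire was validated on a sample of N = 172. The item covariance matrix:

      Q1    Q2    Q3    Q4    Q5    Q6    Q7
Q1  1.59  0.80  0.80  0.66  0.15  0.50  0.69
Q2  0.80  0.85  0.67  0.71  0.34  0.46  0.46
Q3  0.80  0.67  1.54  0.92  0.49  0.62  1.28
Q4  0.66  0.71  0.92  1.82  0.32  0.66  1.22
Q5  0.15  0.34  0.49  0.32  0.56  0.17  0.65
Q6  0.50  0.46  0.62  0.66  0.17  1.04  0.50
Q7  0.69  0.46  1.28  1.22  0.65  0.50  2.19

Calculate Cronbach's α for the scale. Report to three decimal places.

Cronbach's α = 0.854

Σσᵢ² = 1.59 + 0.85 + 1.54 + 1.82 + 0.56 + 1.04 + 2.19 = 9.59
Σ_{i<j} σ_ij = 13.07
σ²_T = 9.59 + 2 × 13.07 = 35.73
α = (k/(k−1))·(1 − Σσᵢ²/σ²_T) = (7/6)·(1 − 9.59/35.73) = 0.854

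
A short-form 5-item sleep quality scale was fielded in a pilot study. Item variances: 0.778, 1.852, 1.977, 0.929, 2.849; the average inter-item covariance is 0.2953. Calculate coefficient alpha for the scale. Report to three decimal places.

sum of item variances = 0.778 + 1.852 + 1.977 + 0.929 + 2.849 = 8.385
Sum of the 10 distinct covariances = 10 × 0.2953 = 2.9530
Var(T) = sum of item variances + 2·Σcov = 8.385 + 2 × 2.9530 = 14.2910
α = (5/4)·(1 − 8.385/14.2910) = 0.517

α = 0.517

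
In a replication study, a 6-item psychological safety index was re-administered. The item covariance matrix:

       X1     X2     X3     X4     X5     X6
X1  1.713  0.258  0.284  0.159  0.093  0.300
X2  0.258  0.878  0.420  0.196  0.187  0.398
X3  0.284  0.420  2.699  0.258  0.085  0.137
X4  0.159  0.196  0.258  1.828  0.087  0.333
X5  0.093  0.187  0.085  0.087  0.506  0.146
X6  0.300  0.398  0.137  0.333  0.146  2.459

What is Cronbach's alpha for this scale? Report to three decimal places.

ΣVar(i) = 1.713 + 0.878 + 2.699 + 1.828 + 0.506 + 2.459 = 10.083
Sum of the distinct covariances = 3.341
σ²_T = 10.083 + 2 × 3.341 = 16.765
α = (k/(k−1))·(1 − ΣVar(i)/σ²_T) = (6/5)·(1 − 10.083/16.765) = 0.478

Cronbach's alpha = 0.478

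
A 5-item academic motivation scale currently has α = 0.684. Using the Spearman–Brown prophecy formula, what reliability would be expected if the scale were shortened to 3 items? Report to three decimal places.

predicted reliability = 0.565

Length factor m = 3/5 = 0.6000
α' = m·α / (1 − (1−m)·α)
   = 3/5 × 0.684 / (1 − (1 − 3/5) × 0.684)
   = 0.4104 / 0.7264 = 0.565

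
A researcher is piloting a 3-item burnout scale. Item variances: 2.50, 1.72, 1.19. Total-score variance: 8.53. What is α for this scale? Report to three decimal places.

α = 0.549

sum of item variances = 2.50 + 1.72 + 1.19 = 5.41
α = (k/(k−1))·(1 − sum of item variances/total variance) = (3/2)·(1 − 5.41/8.53) = 0.549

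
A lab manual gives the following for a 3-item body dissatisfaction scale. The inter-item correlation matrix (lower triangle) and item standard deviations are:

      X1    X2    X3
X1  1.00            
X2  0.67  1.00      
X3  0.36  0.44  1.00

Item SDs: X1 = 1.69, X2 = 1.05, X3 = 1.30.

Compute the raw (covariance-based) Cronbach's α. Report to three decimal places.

Σσ²ᵢ = 1.69² + 1.05² + 1.30² = 5.6486
Covariances σ_ij = r_ij · s_i · s_j:
  σ(X1,X2) = 0.67 × 1.69 × 1.05 = 1.1889
  σ(X1,X3) = 0.36 × 1.69 × 1.30 = 0.7909
  σ(X2,X3) = 0.44 × 1.05 × 1.30 = 0.6006
σ²_T = Σσ²ᵢ + 2·Σσ_ij = 5.6486 + 2 × 2.5804 = 10.8094
α = (3/2)·(1 − 5.6486/10.8094) = 0.716

Cronbach's α = 0.716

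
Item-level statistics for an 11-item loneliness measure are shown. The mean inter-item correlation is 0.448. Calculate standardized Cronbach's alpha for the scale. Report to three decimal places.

standardized Cronbach's alpha = 0.899

Standardized α = k·r̄ / (1 + (k−1)·r̄) = 11 × 0.448 / (1 + 10 × 0.448)
  = 4.9280 / 5.4800 = 0.899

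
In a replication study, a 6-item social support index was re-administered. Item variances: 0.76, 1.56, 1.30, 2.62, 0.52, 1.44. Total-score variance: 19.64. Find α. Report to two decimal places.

ΣVar(i) = 0.76 + 1.56 + 1.30 + 2.62 + 0.52 + 1.44 = 8.20
α = (k/(k−1))·(1 − ΣVar(i)/Var(T)) = (6/5)·(1 − 8.20/19.64) = 0.70

α = 0.70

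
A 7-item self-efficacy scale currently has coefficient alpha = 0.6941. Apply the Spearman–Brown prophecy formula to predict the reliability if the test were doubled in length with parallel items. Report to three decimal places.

Length factor m = 2
α' = m·α / (1 + (m−1)·α)
   = 2 × 0.6941 / (1 + (2 − 1) × 0.6941)
   = 1.3882 / 1.6941 = 0.819

predicted reliability = 0.819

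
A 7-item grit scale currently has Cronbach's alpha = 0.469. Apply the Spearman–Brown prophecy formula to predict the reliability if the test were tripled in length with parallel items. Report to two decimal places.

Length factor m = 3
α' = m·α / (1 + (m−1)·α)
   = 3 × 0.469 / (1 + (3 − 1) × 0.469)
   = 1.4070 / 1.9380 = 0.73

predicted reliability = 0.73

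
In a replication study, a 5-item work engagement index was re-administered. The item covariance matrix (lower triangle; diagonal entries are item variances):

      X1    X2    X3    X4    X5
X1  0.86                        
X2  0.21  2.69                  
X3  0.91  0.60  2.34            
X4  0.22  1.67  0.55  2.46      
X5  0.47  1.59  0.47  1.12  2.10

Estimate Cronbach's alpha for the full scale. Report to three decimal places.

Σσ²ᵢ = 0.86 + 2.69 + 2.34 + 2.46 + 2.10 = 10.45
Sum of off-diagonal covariances = 7.81
total variance = 10.45 + 2 × 7.81 = 26.07
α = (k/(k−1))·(1 − Σσ²ᵢ/total variance) = (5/4)·(1 − 10.45/26.07) = 0.749

α = 0.749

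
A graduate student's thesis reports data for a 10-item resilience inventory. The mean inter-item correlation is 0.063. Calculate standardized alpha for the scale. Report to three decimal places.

Standardized α = k·r̄ / (1 + (k−1)·r̄) = 10 × 0.063 / (1 + 9 × 0.063)
  = 0.6300 / 1.5670 = 0.402

α = 0.402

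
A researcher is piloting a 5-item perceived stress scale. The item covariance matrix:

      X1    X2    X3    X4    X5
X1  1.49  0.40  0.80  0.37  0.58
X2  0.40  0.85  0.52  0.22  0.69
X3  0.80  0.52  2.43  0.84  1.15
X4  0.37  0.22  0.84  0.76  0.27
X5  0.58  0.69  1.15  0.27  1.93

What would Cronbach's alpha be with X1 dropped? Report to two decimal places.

α = 0.74

Remaining items: X2, X3, X4, X5 (k = 4).
sum of item variances = 0.85 + 2.43 + 0.76 + 1.93 = 5.97
Var(T) = 5.97 + 2 × 3.69 = 13.35
α (item deleted) = (4/3)·(1 − 5.97/13.35) = 0.74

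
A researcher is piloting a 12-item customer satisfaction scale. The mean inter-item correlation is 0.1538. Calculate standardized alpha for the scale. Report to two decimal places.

Standardized α = k·r̄ / (1 + (k−1)·r̄) = 12 × 0.1538 / (1 + 11 × 0.1538)
  = 1.8456 / 2.6918 = 0.69

α = 0.69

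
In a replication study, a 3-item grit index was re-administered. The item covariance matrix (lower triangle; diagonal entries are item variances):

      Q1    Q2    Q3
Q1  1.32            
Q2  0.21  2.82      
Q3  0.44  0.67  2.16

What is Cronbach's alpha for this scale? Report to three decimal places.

ΣVar(i) = 1.32 + 2.82 + 2.16 = 6.30
Sum of off-diagonal covariances = 1.32
total variance = 6.30 + 2 × 1.32 = 8.94
α = (k/(k−1))·(1 − ΣVar(i)/total variance) = (3/2)·(1 − 6.30/8.94) = 0.443

α = 0.443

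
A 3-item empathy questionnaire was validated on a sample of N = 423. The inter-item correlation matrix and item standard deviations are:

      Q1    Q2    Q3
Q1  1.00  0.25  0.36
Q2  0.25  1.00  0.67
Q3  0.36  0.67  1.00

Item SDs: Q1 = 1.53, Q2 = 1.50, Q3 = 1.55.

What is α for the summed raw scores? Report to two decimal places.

α = 0.69

Σσ²ᵢ = 1.53² + 1.50² + 1.55² = 6.9934
Covariances σ_ij = r_ij · s_i · s_j:
  σ(Q1,Q2) = 0.25 × 1.53 × 1.50 = 0.5737
  σ(Q1,Q3) = 0.36 × 1.53 × 1.55 = 0.8537
  σ(Q2,Q3) = 0.67 × 1.50 × 1.55 = 1.5578
σ²_T = Σσ²ᵢ + 2·Σσ_ij = 6.9934 + 2 × 2.9852 = 12.9638
α = (3/2)·(1 − 6.9934/12.9638) = 0.69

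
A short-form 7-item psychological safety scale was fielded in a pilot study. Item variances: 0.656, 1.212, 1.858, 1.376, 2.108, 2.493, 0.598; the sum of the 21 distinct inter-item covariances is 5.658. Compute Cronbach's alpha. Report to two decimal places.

α = 0.61

Σσᵢ² = 0.656 + 1.212 + 1.858 + 1.376 + 2.108 + 2.493 + 0.598 = 10.301
Sum of distinct covariances = 5.658
σ²_total = Σσᵢ² + 2·Σcov = 10.301 + 2 × 5.658 = 21.617
α = (7/6)·(1 − 10.301/21.617) = 0.61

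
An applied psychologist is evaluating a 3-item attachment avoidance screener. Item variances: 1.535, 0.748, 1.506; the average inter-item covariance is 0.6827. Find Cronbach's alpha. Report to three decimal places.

α = 0.779

Σσᵢ² = 1.535 + 0.748 + 1.506 = 3.789
Sum of the 3 distinct covariances = 3 × 0.6827 = 2.0481
Var(T) = Σσᵢ² + 2·Σcov = 3.789 + 2 × 2.0481 = 7.8852
α = (3/2)·(1 − 3.789/7.8852) = 0.779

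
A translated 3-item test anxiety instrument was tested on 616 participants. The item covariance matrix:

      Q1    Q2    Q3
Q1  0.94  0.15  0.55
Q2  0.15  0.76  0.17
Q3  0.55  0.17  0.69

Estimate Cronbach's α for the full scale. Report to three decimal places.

Cronbach's α = 0.632

Σσᵢ² = 0.94 + 0.76 + 0.69 = 2.39
Sum of the distinct covariances = 0.87
σ²_total = 2.39 + 2 × 0.87 = 4.13
α = (k/(k−1))·(1 − Σσᵢ²/σ²_total) = (3/2)·(1 − 2.39/4.13) = 0.632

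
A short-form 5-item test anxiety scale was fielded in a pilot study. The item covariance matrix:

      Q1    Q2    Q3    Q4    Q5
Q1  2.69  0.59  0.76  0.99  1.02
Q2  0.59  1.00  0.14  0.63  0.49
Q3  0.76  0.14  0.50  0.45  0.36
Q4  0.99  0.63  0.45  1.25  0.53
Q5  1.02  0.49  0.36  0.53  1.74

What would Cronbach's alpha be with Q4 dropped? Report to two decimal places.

Cronbach's alpha = 0.71

Remaining items: Q1, Q2, Q3, Q5 (k = 4).
ΣVar(i) = 2.69 + 1.00 + 0.50 + 1.74 = 5.93
Var(T) = 5.93 + 2 × 3.36 = 12.65
α (item deleted) = (4/3)·(1 − 5.93/12.65) = 0.71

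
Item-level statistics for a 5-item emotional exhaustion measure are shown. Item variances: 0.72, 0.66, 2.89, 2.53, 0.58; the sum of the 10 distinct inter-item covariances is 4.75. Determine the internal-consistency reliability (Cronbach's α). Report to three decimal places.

Cronbach's α = 0.703

Σσ²ᵢ = 0.72 + 0.66 + 2.89 + 2.53 + 0.58 = 7.38
Sum of distinct covariances = 4.75
σ²_T = Σσ²ᵢ + 2·Σcov = 7.38 + 2 × 4.75 = 16.88
α = (5/4)·(1 − 7.38/16.88) = 0.703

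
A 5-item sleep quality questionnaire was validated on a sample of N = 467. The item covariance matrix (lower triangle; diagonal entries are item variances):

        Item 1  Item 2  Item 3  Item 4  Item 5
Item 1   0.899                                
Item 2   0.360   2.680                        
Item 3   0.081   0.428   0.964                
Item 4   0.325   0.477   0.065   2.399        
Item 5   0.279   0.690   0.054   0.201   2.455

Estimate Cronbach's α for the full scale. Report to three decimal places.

Cronbach's α = 0.483

ΣVar(i) = 0.899 + 2.680 + 0.964 + 2.399 + 2.455 = 9.397
Sum of the distinct covariances = 2.960
σ²_T = 9.397 + 2 × 2.960 = 15.317
α = (k/(k−1))·(1 − ΣVar(i)/σ²_T) = (5/4)·(1 − 9.397/15.317) = 0.483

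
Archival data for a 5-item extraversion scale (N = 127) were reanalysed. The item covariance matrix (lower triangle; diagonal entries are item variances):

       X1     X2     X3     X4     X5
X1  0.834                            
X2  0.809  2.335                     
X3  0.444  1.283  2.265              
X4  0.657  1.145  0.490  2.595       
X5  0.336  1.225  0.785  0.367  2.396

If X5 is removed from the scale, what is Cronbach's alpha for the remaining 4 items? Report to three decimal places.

Remaining items: X1, X2, X3, X4 (k = 4).
ΣVar(i) = 0.834 + 2.335 + 2.265 + 2.595 = 8.029
total variance = 8.029 + 2 × 4.828 = 17.685
α (item deleted) = (4/3)·(1 − 8.029/17.685) = 0.728

Cronbach's alpha = 0.728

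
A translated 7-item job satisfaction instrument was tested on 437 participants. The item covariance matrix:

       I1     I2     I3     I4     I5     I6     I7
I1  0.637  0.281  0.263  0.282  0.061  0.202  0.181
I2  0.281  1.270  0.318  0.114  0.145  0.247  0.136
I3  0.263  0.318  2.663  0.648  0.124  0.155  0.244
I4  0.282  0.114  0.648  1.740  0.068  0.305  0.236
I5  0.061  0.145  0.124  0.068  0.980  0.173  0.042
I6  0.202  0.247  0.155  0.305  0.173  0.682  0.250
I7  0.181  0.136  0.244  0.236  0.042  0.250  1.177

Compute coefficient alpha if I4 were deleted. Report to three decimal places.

coefficient alpha = 0.519

Remaining items: I1, I2, I3, I5, I6, I7 (k = 6).
sum of item variances = 0.637 + 1.270 + 2.663 + 0.980 + 0.682 + 1.177 = 7.409
Var(T) = 7.409 + 2 × 2.822 = 13.053
α (item deleted) = (6/5)·(1 − 7.409/13.053) = 0.519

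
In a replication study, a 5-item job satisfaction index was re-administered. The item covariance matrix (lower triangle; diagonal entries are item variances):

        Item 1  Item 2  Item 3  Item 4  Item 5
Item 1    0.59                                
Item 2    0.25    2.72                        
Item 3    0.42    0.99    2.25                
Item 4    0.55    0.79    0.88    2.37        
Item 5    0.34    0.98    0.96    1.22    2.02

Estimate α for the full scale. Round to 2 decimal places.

α = 0.75

sum of item variances = 0.59 + 2.72 + 2.25 + 2.37 + 2.02 = 9.95
Sum of the distinct covariances = 7.38
Var(T) = 9.95 + 2 × 7.38 = 24.71
α = (k/(k−1))·(1 − sum of item variances/Var(T)) = (5/4)·(1 − 9.95/24.71) = 0.75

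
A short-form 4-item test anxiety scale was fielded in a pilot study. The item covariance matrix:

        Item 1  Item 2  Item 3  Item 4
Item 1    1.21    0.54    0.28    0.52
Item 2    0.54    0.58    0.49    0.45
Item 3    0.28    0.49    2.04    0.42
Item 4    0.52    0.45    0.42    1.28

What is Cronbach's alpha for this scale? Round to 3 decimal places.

sum of item variances = 1.21 + 0.58 + 2.04 + 1.28 = 5.11
Sum of off-diagonal covariances = 2.70
Var(T) = 5.11 + 2 × 2.70 = 10.51
α = (k/(k−1))·(1 − sum of item variances/Var(T)) = (4/3)·(1 − 5.11/10.51) = 0.685

Cronbach's alpha = 0.685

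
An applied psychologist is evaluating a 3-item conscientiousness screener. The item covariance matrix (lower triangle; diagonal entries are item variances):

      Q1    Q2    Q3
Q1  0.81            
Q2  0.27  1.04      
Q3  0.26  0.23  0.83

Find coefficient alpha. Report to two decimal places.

coefficient alpha = 0.54

Σσᵢ² = 0.81 + 1.04 + 0.83 = 2.68
Sum of the distinct covariances = 0.76
total variance = 2.68 + 2 × 0.76 = 4.20
α = (k/(k−1))·(1 − Σσᵢ²/total variance) = (3/2)·(1 − 2.68/4.20) = 0.54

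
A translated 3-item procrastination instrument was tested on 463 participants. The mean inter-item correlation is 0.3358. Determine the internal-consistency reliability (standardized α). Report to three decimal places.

standardized α = 0.603

Standardized α = k·r̄ / (1 + (k−1)·r̄) = 3 × 0.3358 / (1 + 2 × 0.3358)
  = 1.0074 / 1.6716 = 0.603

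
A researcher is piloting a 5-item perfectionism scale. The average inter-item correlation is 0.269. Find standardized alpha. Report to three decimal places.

Standardized α = k·r̄ / (1 + (k−1)·r̄) = 5 × 0.269 / (1 + 4 × 0.269)
  = 1.3450 / 2.0760 = 0.648

α = 0.648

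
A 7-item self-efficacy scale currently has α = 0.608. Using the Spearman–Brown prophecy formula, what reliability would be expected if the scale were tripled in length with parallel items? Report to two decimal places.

predicted reliability = 0.82

Length factor m = 3
α' = m·α / (1 + (m−1)·α)
   = 3 × 0.608 / (1 + (3 − 1) × 0.608)
   = 1.8240 / 2.2160 = 0.82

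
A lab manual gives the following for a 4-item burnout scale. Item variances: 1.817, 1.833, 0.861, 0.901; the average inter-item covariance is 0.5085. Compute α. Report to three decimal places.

α = 0.707

Σσᵢ² = 1.817 + 1.833 + 0.861 + 0.901 = 5.412
Sum of the 6 distinct covariances = 6 × 0.5085 = 3.0510
Var(T) = Σσᵢ² + 2·Σcov = 5.412 + 2 × 3.0510 = 11.5140
α = (4/3)·(1 − 5.412/11.5140) = 0.707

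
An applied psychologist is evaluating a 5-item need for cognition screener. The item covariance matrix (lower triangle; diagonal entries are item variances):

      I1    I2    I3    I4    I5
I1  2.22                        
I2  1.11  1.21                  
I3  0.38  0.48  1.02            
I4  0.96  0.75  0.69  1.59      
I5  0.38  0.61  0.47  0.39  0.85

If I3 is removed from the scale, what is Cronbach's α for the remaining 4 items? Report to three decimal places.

Remaining items: I1, I2, I4, I5 (k = 4).
ΣVar(i) = 2.22 + 1.21 + 1.59 + 0.85 = 5.87
σ²_total = 5.87 + 2 × 4.20 = 14.27
α (item deleted) = (4/3)·(1 − 5.87/14.27) = 0.785

Cronbach's α = 0.785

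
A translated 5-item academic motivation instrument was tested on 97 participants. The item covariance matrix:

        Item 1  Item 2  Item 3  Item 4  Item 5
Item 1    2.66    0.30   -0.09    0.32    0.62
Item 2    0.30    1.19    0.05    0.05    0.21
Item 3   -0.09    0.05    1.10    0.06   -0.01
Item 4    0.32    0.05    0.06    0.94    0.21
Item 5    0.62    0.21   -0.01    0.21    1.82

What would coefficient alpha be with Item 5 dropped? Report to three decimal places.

α = 0.253

Remaining items: Item 1, Item 2, Item 3, Item 4 (k = 4).
ΣVar(i) = 2.66 + 1.19 + 1.10 + 0.94 = 5.89
total variance = 5.89 + 2 × 0.69 = 7.27
α (item deleted) = (4/3)·(1 − 5.89/7.27) = 0.253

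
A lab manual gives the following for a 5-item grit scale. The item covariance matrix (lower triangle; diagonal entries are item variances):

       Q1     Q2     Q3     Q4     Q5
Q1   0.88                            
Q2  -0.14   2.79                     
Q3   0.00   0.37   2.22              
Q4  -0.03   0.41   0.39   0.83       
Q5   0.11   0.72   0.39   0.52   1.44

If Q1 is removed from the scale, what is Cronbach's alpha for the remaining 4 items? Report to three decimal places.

Cronbach's alpha = 0.580

Remaining items: Q2, Q3, Q4, Q5 (k = 4).
sum of item variances = 2.79 + 2.22 + 0.83 + 1.44 = 7.28
σ²_total = 7.28 + 2 × 2.80 = 12.88
α (item deleted) = (4/3)·(1 − 7.28/12.88) = 0.580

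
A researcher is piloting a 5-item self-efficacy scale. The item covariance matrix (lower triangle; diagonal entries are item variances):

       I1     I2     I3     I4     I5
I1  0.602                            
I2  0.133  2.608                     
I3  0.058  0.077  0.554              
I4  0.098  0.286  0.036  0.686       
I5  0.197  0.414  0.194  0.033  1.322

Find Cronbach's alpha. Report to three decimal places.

Σσ²ᵢ = 0.602 + 2.608 + 0.554 + 0.686 + 1.322 = 5.772
Sum of off-diagonal covariances = 1.526
σ²_total = 5.772 + 2 × 1.526 = 8.824
α = (k/(k−1))·(1 − Σσ²ᵢ/σ²_total) = (5/4)·(1 − 5.772/8.824) = 0.432

α = 0.432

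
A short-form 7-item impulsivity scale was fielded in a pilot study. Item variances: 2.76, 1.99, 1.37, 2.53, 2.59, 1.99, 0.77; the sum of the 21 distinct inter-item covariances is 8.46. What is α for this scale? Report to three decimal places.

ΣVar(i) = 2.76 + 1.99 + 1.37 + 2.53 + 2.59 + 1.99 + 0.77 = 14.00
Sum of distinct covariances = 8.46
Var(T) = ΣVar(i) + 2·Σcov = 14.00 + 2 × 8.46 = 30.92
α = (7/6)·(1 − 14.00/30.92) = 0.638

α = 0.638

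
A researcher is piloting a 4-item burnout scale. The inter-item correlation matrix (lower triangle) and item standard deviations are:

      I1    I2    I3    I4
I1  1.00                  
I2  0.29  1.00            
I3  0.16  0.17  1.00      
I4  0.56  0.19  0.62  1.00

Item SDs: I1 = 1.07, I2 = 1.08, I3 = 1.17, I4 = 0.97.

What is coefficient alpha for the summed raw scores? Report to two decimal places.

α = 0.66

Σσ²ᵢ = 1.07² + 1.08² + 1.17² + 0.97² = 4.6211
Covariances σ_ij = r_ij · s_i · s_j:
  σ(I1,I2) = 0.29 × 1.07 × 1.08 = 0.3351
  σ(I1,I3) = 0.16 × 1.07 × 1.17 = 0.2003
  σ(I1,I4) = 0.56 × 1.07 × 0.97 = 0.5812
  σ(I2,I3) = 0.17 × 1.08 × 1.17 = 0.2148
  σ(I2,I4) = 0.19 × 1.08 × 0.97 = 0.1990
  σ(I3,I4) = 0.62 × 1.17 × 0.97 = 0.7036
σ²_T = Σσ²ᵢ + 2·Σσ_ij = 4.6211 + 2 × 2.2340 = 9.0891
α = (4/3)·(1 − 4.6211/9.0891) = 0.66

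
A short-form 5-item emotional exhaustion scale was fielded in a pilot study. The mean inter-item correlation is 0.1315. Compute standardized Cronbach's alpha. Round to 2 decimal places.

Standardized α = k·r̄ / (1 + (k−1)·r̄) = 5 × 0.1315 / (1 + 4 × 0.1315)
  = 0.6575 / 1.5260 = 0.43

standardized Cronbach's alpha = 0.43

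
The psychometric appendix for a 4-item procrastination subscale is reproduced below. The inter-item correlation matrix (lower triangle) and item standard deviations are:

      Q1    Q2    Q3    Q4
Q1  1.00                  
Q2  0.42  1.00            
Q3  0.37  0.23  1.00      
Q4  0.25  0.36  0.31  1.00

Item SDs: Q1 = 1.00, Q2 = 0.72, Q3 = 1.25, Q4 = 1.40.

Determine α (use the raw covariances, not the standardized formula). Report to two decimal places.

α = 0.63

Σσ²ᵢ = 1.00² + 0.72² + 1.25² + 1.40² = 5.0409
Covariances σ_ij = r_ij · s_i · s_j:
  σ(Q1,Q2) = 0.42 × 1.00 × 0.72 = 0.3024
  σ(Q1,Q3) = 0.37 × 1.00 × 1.25 = 0.4625
  σ(Q1,Q4) = 0.25 × 1.00 × 1.40 = 0.3500
  σ(Q2,Q3) = 0.23 × 0.72 × 1.25 = 0.2070
  σ(Q2,Q4) = 0.36 × 0.72 × 1.40 = 0.3629
  σ(Q3,Q4) = 0.31 × 1.25 × 1.40 = 0.5425
σ²_T = Σσ²ᵢ + 2·Σσ_ij = 5.0409 + 2 × 2.2273 = 9.4955
α = (4/3)·(1 − 5.0409/9.4955) = 0.63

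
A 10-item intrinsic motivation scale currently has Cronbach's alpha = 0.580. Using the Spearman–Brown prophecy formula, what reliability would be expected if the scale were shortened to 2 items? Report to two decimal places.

predicted reliability = 0.22

Length factor m = 2/10 = 0.2000
α' = m·α / (1 − (1−m)·α)
   = 2/10 × 0.580 / (1 − (1 − 2/10) × 0.580)
   = 0.1160 / 0.5360 = 0.22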